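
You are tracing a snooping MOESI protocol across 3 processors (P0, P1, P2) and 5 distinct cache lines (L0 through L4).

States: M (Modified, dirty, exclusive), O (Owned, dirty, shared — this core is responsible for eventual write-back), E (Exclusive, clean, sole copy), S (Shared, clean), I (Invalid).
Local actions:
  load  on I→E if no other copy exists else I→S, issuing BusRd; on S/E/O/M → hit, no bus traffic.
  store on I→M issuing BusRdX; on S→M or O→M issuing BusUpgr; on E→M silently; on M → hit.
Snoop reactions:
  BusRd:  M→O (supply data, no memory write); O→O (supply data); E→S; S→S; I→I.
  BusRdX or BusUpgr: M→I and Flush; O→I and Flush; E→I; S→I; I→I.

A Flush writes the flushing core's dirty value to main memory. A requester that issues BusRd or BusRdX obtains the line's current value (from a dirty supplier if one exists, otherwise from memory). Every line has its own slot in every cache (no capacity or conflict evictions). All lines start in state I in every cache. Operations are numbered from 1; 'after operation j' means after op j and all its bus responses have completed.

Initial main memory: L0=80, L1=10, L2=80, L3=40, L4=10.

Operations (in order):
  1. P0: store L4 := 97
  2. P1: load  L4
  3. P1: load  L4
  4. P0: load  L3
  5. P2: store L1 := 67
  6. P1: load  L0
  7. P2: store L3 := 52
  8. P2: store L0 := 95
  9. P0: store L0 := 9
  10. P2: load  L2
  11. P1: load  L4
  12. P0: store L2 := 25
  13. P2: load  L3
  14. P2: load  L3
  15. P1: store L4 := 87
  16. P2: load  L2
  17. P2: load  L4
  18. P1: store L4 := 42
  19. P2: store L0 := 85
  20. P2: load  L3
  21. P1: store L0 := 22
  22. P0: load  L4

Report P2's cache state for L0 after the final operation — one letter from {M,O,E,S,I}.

1. P0: store L4 := 97  bus=[BusRdX]  L4: P0=M P1=I P2=I  mem[L4]=10
2. P1: load  L4  bus=[BusRd]  L4: P0=O P1=S P2=I  mem[L4]=10
3. P1: load  L4  bus=[-]  L4: P0=O P1=S P2=I  mem[L4]=10
4. P0: load  L3  bus=[BusRd]  L3: P0=E P1=I P2=I  mem[L3]=40
5. P2: store L1 := 67  bus=[BusRdX]  L1: P0=I P1=I P2=M  mem[L1]=10
6. P1: load  L0  bus=[BusRd]  L0: P0=I P1=E P2=I  mem[L0]=80
7. P2: store L3 := 52  bus=[BusRdX]  L3: P0=I P1=I P2=M  mem[L3]=40
8. P2: store L0 := 95  bus=[BusRdX]  L0: P0=I P1=I P2=M  mem[L0]=80
9. P0: store L0 := 9  bus=[BusRdX,Flush]  L0: P0=M P1=I P2=I  mem[L0]=95
10. P2: load  L2  bus=[BusRd]  L2: P0=I P1=I P2=E  mem[L2]=80
11. P1: load  L4  bus=[-]  L4: P0=O P1=S P2=I  mem[L4]=10
12. P0: store L2 := 25  bus=[BusRdX]  L2: P0=M P1=I P2=I  mem[L2]=80
13. P2: load  L3  bus=[-]  L3: P0=I P1=I P2=M  mem[L3]=40
14. P2: load  L3  bus=[-]  L3: P0=I P1=I P2=M  mem[L3]=40
15. P1: store L4 := 87  bus=[BusUpgr,Flush]  L4: P0=I P1=M P2=I  mem[L4]=97
16. P2: load  L2  bus=[BusRd]  L2: P0=O P1=I P2=S  mem[L2]=80
17. P2: load  L4  bus=[BusRd]  L4: P0=I P1=O P2=S  mem[L4]=97
18. P1: store L4 := 42  bus=[BusUpgr]  L4: P0=I P1=M P2=I  mem[L4]=97
19. P2: store L0 := 85  bus=[BusRdX,Flush]  L0: P0=I P1=I P2=M  mem[L0]=9
20. P2: load  L3  bus=[-]  L3: P0=I P1=I P2=M  mem[L3]=40
21. P1: store L0 := 22  bus=[BusRdX,Flush]  L0: P0=I P1=M P2=I  mem[L0]=85
22. P0: load  L4  bus=[BusRd]  L4: P0=S P1=O P2=I  mem[L4]=97

state = I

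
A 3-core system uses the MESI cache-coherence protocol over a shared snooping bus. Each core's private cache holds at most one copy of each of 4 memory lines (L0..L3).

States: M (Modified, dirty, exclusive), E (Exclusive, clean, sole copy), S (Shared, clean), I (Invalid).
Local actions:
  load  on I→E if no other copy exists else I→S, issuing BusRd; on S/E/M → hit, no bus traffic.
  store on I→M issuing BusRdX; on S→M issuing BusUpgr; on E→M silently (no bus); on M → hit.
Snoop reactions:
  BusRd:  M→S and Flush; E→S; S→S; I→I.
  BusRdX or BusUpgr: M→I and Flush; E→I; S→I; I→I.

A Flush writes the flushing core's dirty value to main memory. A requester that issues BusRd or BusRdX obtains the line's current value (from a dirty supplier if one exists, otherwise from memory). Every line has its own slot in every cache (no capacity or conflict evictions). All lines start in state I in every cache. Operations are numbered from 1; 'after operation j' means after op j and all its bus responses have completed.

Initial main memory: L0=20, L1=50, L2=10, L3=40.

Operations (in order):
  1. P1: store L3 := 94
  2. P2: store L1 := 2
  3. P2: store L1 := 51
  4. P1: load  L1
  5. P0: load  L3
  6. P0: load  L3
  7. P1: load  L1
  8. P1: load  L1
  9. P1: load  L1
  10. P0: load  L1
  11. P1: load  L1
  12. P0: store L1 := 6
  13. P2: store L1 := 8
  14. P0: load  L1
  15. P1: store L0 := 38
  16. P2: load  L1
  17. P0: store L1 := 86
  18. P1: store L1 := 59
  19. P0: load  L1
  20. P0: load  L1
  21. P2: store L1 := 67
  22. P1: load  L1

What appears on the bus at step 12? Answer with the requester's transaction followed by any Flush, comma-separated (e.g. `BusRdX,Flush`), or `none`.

step 1: P1: store L3 := 94  ⟶  IMI  (L3)  txn=BusRdX  M[L3]=40
step 2: P2: store L1 := 2  ⟶  IIM  (L1)  txn=BusRdX  M[L1]=50
step 3: P2: store L1 := 51  ⟶  IIM  (L1)  txn=∅  M[L1]=50
step 4: P1: load  L1  ⟶  ISS  (L1)  txn=BusRd+Flush  M[L1]=51
step 5: P0: load  L3  ⟶  SSI  (L3)  txn=BusRd+Flush  M[L3]=94
step 6: P0: load  L3  ⟶  SSI  (L3)  txn=∅  M[L3]=94
step 7: P1: load  L1  ⟶  ISS  (L1)  txn=∅  M[L1]=51
step 8: P1: load  L1  ⟶  ISS  (L1)  txn=∅  M[L1]=51
step 9: P1: load  L1  ⟶  ISS  (L1)  txn=∅  M[L1]=51
step 10: P0: load  L1  ⟶  SSS  (L1)  txn=BusRd  M[L1]=51
step 11: P1: load  L1  ⟶  SSS  (L1)  txn=∅  M[L1]=51
step 12: P0: store L1 := 6  ⟶  MII  (L1)  txn=BusUpgr  M[L1]=51
step 13: P2: store L1 := 8  ⟶  IIM  (L1)  txn=BusRdX+Flush  M[L1]=6
step 14: P0: load  L1  ⟶  SIS  (L1)  txn=BusRd+Flush  M[L1]=8
step 15: P1: store L0 := 38  ⟶  IMI  (L0)  txn=BusRdX  M[L0]=20
step 16: P2: load  L1  ⟶  SIS  (L1)  txn=∅  M[L1]=8
step 17: P0: store L1 := 86  ⟶  MII  (L1)  txn=BusUpgr  M[L1]=8
step 18: P1: store L1 := 59  ⟶  IMI  (L1)  txn=BusRdX+Flush  M[L1]=86
step 19: P0: load  L1  ⟶  SSI  (L1)  txn=BusRd+Flush  M[L1]=59
step 20: P0: load  L1  ⟶  SSI  (L1)  txn=∅  M[L1]=59
step 21: P2: store L1 := 67  ⟶  IIM  (L1)  txn=BusRdX  M[L1]=59
step 22: P1: load  L1  ⟶  ISS  (L1)  txn=BusRd+Flush  M[L1]=67

bus = BusUpgr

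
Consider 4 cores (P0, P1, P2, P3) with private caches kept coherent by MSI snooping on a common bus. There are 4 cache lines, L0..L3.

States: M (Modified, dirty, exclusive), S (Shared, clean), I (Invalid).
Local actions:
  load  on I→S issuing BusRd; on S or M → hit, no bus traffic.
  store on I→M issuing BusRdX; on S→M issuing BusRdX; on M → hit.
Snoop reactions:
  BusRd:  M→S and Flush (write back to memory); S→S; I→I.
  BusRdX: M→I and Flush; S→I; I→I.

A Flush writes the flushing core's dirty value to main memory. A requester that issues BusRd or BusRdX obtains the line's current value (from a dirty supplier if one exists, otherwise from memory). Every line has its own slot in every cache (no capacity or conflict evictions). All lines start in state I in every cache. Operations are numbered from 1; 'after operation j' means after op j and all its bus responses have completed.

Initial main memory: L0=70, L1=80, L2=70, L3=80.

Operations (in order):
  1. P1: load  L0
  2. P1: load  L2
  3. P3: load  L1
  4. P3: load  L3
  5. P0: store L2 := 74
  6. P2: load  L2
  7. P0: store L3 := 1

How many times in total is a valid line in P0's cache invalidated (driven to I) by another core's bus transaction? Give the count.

invalidations = 0

[1] P1: load  L0 | P0:I, P1:S(70), P2:I, P3:I | bus: BusRd
[2] P1: load  L2 | P0:I, P1:S(70), P2:I, P3:I | bus: BusRd
[3] P3: load  L1 | P0:I, P1:I, P2:I, P3:S(80) | bus: BusRd
[4] P3: load  L3 | P0:I, P1:I, P2:I, P3:S(80) | bus: BusRd
[5] P0: store L2 := 74 | P0:M(74), P1:I, P2:I, P3:I | bus: BusRdX
[6] P2: load  L2 | P0:S(74), P1:I, P2:S(74), P3:I | bus: BusRd,Flush
[7] P0: store L3 := 1 | P0:M(1), P1:I, P2:I, P3:I | bus: BusRdX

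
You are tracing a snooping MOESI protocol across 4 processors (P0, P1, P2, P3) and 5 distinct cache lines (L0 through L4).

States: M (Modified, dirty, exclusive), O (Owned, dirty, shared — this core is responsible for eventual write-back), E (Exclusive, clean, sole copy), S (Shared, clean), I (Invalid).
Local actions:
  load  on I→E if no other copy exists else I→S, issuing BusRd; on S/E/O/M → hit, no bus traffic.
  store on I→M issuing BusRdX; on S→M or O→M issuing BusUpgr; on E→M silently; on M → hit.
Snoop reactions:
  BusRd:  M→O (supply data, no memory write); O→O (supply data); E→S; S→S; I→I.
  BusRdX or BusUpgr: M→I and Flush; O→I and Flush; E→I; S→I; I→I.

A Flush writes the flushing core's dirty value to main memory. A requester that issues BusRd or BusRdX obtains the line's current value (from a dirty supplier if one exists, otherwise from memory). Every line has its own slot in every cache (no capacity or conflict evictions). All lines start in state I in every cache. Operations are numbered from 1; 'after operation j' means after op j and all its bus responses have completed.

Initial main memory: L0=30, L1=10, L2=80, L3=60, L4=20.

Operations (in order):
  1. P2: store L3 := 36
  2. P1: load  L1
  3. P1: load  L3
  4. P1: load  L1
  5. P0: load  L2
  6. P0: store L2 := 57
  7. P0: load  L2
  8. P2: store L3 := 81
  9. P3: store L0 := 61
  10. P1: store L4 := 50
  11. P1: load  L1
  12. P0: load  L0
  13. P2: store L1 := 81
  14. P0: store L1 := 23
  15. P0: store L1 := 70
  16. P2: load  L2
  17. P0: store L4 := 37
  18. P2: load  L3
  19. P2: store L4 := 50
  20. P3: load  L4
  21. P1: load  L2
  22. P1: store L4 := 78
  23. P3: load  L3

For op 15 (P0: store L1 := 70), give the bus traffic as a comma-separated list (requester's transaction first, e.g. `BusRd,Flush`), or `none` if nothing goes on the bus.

bus = none

  op1 P2: store L3 := 36 → I/I/M/I on L3; bus BusRdX; mem=60
  op2 P1: load  L1 → I/E/I/I on L1; bus BusRd; mem=10
  op3 P1: load  L3 → I/S/O/I on L3; bus BusRd; mem=60
  op4 P1: load  L1 → I/E/I/I on L1; bus (none); mem=10
  op5 P0: load  L2 → E/I/I/I on L2; bus BusRd; mem=80
  op6 P0: store L2 := 57 → M/I/I/I on L2; bus (none); mem=80
  op7 P0: load  L2 → M/I/I/I on L2; bus (none); mem=80
  op8 P2: store L3 := 81 → I/I/M/I on L3; bus BusUpgr; mem=60
  op9 P3: store L0 := 61 → I/I/I/M on L0; bus BusRdX; mem=30
  op10 P1: store L4 := 50 → I/M/I/I on L4; bus BusRdX; mem=20
  op11 P1: load  L1 → I/E/I/I on L1; bus (none); mem=10
  op12 P0: load  L0 → S/I/I/O on L0; bus BusRd; mem=30
  op13 P2: store L1 := 81 → I/I/M/I on L1; bus BusRdX; mem=10
  op14 P0: store L1 := 23 → M/I/I/I on L1; bus BusRdX Flush; mem=81
  op15 P0: store L1 := 70 → M/I/I/I on L1; bus (none); mem=81
  op16 P2: load  L2 → O/I/S/I on L2; bus BusRd; mem=80
  op17 P0: store L4 := 37 → M/I/I/I on L4; bus BusRdX Flush; mem=50
  op18 P2: load  L3 → I/I/M/I on L3; bus (none); mem=60
  op19 P2: store L4 := 50 → I/I/M/I on L4; bus BusRdX Flush; mem=37
  op20 P3: load  L4 → I/I/O/S on L4; bus BusRd; mem=37
  op21 P1: load  L2 → O/S/S/I on L2; bus BusRd; mem=80
  op22 P1: store L4 := 78 → I/M/I/I on L4; bus BusRdX Flush; mem=50
  op23 P3: load  L3 → I/I/O/S on L3; bus BusRd; mem=60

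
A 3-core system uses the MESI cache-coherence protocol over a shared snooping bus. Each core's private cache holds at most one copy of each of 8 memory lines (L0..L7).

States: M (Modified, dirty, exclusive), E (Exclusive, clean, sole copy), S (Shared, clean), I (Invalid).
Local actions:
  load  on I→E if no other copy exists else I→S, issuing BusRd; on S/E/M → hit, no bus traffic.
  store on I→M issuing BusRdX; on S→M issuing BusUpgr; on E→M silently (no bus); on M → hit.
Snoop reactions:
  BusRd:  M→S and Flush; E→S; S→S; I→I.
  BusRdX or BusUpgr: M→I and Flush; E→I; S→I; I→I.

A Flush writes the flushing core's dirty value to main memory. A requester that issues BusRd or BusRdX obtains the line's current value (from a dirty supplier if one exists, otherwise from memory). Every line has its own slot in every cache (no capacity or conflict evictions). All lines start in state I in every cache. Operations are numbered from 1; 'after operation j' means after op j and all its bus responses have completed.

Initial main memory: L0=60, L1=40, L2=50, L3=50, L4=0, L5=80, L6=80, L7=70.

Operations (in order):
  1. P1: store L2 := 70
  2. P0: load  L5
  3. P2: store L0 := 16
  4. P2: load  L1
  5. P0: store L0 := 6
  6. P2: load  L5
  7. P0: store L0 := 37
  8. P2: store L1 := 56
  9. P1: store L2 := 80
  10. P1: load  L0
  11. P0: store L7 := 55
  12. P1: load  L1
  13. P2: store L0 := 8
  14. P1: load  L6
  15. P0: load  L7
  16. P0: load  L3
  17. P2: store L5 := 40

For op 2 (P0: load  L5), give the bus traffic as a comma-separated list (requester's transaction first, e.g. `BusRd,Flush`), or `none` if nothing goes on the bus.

bus = BusRd

step 1: P1: store L2 := 70  ⟶  IMI  (L2)  txn=BusRdX  M[L2]=50
step 2: P0: load  L5  ⟶  EII  (L5)  txn=BusRd  M[L5]=80
step 3: P2: store L0 := 16  ⟶  IIM  (L0)  txn=BusRdX  M[L0]=60
step 4: P2: load  L1  ⟶  IIE  (L1)  txn=BusRd  M[L1]=40
step 5: P0: store L0 := 6  ⟶  MII  (L0)  txn=BusRdX+Flush  M[L0]=16
step 6: P2: load  L5  ⟶  SIS  (L5)  txn=BusRd  M[L5]=80
step 7: P0: store L0 := 37  ⟶  MII  (L0)  txn=∅  M[L0]=16
step 8: P2: store L1 := 56  ⟶  IIM  (L1)  txn=∅  M[L1]=40
step 9: P1: store L2 := 80  ⟶  IMI  (L2)  txn=∅  M[L2]=50
step 10: P1: load  L0  ⟶  SSI  (L0)  txn=BusRd+Flush  M[L0]=37
step 11: P0: store L7 := 55  ⟶  MII  (L7)  txn=BusRdX  M[L7]=70
step 12: P1: load  L1  ⟶  ISS  (L1)  txn=BusRd+Flush  M[L1]=56
step 13: P2: store L0 := 8  ⟶  IIM  (L0)  txn=BusRdX  M[L0]=37
step 14: P1: load  L6  ⟶  IEI  (L6)  txn=BusRd  M[L6]=80
step 15: P0: load  L7  ⟶  MII  (L7)  txn=∅  M[L7]=70
step 16: P0: load  L3  ⟶  EII  (L3)  txn=BusRd  M[L3]=50
step 17: P2: store L5 := 40  ⟶  IIM  (L5)  txn=BusUpgr  M[L5]=80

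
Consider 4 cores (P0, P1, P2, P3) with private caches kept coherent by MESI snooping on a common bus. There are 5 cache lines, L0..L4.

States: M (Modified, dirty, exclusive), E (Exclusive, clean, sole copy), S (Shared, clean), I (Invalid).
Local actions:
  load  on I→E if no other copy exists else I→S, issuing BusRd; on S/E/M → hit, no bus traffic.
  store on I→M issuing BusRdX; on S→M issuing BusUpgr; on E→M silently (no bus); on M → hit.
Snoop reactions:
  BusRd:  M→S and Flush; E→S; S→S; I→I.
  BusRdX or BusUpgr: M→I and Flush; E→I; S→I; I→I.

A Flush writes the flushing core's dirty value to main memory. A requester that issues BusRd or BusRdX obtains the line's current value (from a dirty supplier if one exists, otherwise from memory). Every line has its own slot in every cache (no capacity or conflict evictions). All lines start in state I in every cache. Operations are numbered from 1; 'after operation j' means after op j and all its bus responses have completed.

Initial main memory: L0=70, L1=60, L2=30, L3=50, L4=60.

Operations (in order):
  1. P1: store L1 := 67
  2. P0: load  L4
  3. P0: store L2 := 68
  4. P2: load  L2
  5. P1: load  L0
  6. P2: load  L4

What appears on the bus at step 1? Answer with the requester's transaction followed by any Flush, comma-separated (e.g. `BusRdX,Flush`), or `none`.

step 1: P1: store L1 := 67  ⟶  IMII  (L1)  txn=BusRdX  M[L1]=60
step 2: P0: load  L4  ⟶  EIII  (L4)  txn=BusRd  M[L4]=60
step 3: P0: store L2 := 68  ⟶  MIII  (L2)  txn=BusRdX  M[L2]=30
step 4: P2: load  L2  ⟶  SISI  (L2)  txn=BusRd+Flush  M[L2]=68
step 5: P1: load  L0  ⟶  IEII  (L0)  txn=BusRd  M[L0]=70
step 6: P2: load  L4  ⟶  SISI  (L4)  txn=BusRd  M[L4]=60

bus = BusRdX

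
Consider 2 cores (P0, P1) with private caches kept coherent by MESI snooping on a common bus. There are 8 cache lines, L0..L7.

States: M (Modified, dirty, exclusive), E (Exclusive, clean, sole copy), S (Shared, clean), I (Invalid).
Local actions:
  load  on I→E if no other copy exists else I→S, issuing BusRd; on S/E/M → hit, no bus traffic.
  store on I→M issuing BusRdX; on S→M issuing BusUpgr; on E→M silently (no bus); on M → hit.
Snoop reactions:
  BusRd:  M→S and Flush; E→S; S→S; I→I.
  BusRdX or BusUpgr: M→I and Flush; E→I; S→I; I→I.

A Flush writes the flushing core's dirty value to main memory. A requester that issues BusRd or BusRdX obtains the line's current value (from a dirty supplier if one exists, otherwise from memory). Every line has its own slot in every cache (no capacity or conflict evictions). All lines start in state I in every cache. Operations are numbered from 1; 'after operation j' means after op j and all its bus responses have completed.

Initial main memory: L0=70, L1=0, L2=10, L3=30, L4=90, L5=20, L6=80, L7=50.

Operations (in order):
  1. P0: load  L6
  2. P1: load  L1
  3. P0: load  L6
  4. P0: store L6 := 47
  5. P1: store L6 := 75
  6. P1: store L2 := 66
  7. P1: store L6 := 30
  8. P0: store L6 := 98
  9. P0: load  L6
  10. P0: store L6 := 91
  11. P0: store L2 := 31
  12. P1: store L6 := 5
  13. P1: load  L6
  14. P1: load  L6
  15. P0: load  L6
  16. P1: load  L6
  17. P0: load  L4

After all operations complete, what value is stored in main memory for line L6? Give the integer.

memory[L6] = 5

step 1: P0: load  L6  ⟶  EI  (L6)  txn=BusRd  M[L6]=80
step 2: P1: load  L1  ⟶  IE  (L1)  txn=BusRd  M[L1]=0
step 3: P0: load  L6  ⟶  EI  (L6)  txn=∅  M[L6]=80
step 4: P0: store L6 := 47  ⟶  MI  (L6)  txn=∅  M[L6]=80
step 5: P1: store L6 := 75  ⟶  IM  (L6)  txn=BusRdX+Flush  M[L6]=47
step 6: P1: store L2 := 66  ⟶  IM  (L2)  txn=BusRdX  M[L2]=10
step 7: P1: store L6 := 30  ⟶  IM  (L6)  txn=∅  M[L6]=47
step 8: P0: store L6 := 98  ⟶  MI  (L6)  txn=BusRdX+Flush  M[L6]=30
step 9: P0: load  L6  ⟶  MI  (L6)  txn=∅  M[L6]=30
step 10: P0: store L6 := 91  ⟶  MI  (L6)  txn=∅  M[L6]=30
step 11: P0: store L2 := 31  ⟶  MI  (L2)  txn=BusRdX+Flush  M[L2]=66
step 12: P1: store L6 := 5  ⟶  IM  (L6)  txn=BusRdX+Flush  M[L6]=91
step 13: P1: load  L6  ⟶  IM  (L6)  txn=∅  M[L6]=91
step 14: P1: load  L6  ⟶  IM  (L6)  txn=∅  M[L6]=91
step 15: P0: load  L6  ⟶  SS  (L6)  txn=BusRd+Flush  M[L6]=5
step 16: P1: load  L6  ⟶  SS  (L6)  txn=∅  M[L6]=5
step 17: P0: load  L4  ⟶  EI  (L4)  txn=BusRd  M[L4]=90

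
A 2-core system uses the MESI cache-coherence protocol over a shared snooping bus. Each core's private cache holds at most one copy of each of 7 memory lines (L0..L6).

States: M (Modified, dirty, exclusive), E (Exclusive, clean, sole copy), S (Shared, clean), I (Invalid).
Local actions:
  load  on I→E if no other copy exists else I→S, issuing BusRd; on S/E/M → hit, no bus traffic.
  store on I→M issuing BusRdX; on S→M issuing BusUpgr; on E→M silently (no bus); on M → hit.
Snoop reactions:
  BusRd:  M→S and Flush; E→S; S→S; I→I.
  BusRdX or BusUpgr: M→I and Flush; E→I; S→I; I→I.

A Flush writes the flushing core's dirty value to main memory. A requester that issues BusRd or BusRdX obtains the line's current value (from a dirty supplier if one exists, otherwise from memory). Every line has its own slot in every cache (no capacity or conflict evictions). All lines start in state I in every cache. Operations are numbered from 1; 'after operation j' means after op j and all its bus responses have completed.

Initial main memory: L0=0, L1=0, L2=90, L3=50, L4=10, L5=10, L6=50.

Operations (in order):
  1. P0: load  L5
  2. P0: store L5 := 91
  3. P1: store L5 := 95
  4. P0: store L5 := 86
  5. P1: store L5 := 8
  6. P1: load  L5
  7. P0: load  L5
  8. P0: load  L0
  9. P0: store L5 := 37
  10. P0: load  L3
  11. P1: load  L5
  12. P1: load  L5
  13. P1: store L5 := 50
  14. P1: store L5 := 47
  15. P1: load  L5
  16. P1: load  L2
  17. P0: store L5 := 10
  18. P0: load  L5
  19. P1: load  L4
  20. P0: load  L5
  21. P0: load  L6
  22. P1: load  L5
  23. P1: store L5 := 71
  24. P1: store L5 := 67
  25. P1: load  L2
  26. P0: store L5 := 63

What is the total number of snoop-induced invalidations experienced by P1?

invalidations = 4

step 1: P0: load  L5  ⟶  EI  (L5)  txn=BusRd  M[L5]=10
step 2: P0: store L5 := 91  ⟶  MI  (L5)  txn=∅  M[L5]=10
step 3: P1: store L5 := 95  ⟶  IM  (L5)  txn=BusRdX+Flush  M[L5]=91
step 4: P0: store L5 := 86  ⟶  MI  (L5)  txn=BusRdX+Flush  M[L5]=95
step 5: P1: store L5 := 8  ⟶  IM  (L5)  txn=BusRdX+Flush  M[L5]=86
step 6: P1: load  L5  ⟶  IM  (L5)  txn=∅  M[L5]=86
step 7: P0: load  L5  ⟶  SS  (L5)  txn=BusRd+Flush  M[L5]=8
step 8: P0: load  L0  ⟶  EI  (L0)  txn=BusRd  M[L0]=0
step 9: P0: store L5 := 37  ⟶  MI  (L5)  txn=BusUpgr  M[L5]=8
step 10: P0: load  L3  ⟶  EI  (L3)  txn=BusRd  M[L3]=50
step 11: P1: load  L5  ⟶  SS  (L5)  txn=BusRd+Flush  M[L5]=37
step 12: P1: load  L5  ⟶  SS  (L5)  txn=∅  M[L5]=37
step 13: P1: store L5 := 50  ⟶  IM  (L5)  txn=BusUpgr  M[L5]=37
step 14: P1: store L5 := 47  ⟶  IM  (L5)  txn=∅  M[L5]=37
step 15: P1: load  L5  ⟶  IM  (L5)  txn=∅  M[L5]=37
step 16: P1: load  L2  ⟶  IE  (L2)  txn=BusRd  M[L2]=90
step 17: P0: store L5 := 10  ⟶  MI  (L5)  txn=BusRdX+Flush  M[L5]=47
step 18: P0: load  L5  ⟶  MI  (L5)  txn=∅  M[L5]=47
step 19: P1: load  L4  ⟶  IE  (L4)  txn=BusRd  M[L4]=10
step 20: P0: load  L5  ⟶  MI  (L5)  txn=∅  M[L5]=47
step 21: P0: load  L6  ⟶  EI  (L6)  txn=BusRd  M[L6]=50
step 22: P1: load  L5  ⟶  SS  (L5)  txn=BusRd+Flush  M[L5]=10
step 23: P1: store L5 := 71  ⟶  IM  (L5)  txn=BusUpgr  M[L5]=10
step 24: P1: store L5 := 67  ⟶  IM  (L5)  txn=∅  M[L5]=10
step 25: P1: load  L2  ⟶  IE  (L2)  txn=∅  M[L2]=90
step 26: P0: store L5 := 63  ⟶  MI  (L5)  txn=BusRdX+Flush  M[L5]=67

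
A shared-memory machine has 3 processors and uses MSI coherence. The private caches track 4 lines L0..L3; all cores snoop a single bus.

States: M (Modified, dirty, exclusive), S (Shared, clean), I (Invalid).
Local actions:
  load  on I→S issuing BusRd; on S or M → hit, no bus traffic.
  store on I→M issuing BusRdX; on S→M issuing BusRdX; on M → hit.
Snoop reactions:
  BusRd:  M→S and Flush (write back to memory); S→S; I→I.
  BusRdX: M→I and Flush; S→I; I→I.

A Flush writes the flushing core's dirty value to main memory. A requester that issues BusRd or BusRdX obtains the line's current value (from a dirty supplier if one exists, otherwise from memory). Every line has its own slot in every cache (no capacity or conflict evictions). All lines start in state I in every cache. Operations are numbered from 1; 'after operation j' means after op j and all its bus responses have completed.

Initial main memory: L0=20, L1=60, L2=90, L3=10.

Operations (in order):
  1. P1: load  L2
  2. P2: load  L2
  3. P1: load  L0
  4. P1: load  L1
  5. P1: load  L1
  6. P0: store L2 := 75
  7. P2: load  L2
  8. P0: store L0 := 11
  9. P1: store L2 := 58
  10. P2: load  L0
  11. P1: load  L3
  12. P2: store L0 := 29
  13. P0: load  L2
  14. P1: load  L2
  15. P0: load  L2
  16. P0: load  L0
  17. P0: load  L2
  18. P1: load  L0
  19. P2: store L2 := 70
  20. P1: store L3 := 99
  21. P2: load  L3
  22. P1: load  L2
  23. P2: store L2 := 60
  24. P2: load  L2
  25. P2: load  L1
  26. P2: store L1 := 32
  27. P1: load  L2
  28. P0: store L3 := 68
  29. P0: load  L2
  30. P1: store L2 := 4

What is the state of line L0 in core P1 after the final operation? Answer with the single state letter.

state = S

1. P1: load  L2  bus=[BusRd]  L2: P0=I P1=S P2=I  mem[L2]=90
2. P2: load  L2  bus=[BusRd]  L2: P0=I P1=S P2=S  mem[L2]=90
3. P1: load  L0  bus=[BusRd]  L0: P0=I P1=S P2=I  mem[L0]=20
4. P1: load  L1  bus=[BusRd]  L1: P0=I P1=S P2=I  mem[L1]=60
5. P1: load  L1  bus=[-]  L1: P0=I P1=S P2=I  mem[L1]=60
6. P0: store L2 := 75  bus=[BusRdX]  L2: P0=M P1=I P2=I  mem[L2]=90
7. P2: load  L2  bus=[BusRd,Flush]  L2: P0=S P1=I P2=S  mem[L2]=75
8. P0: store L0 := 11  bus=[BusRdX]  L0: P0=M P1=I P2=I  mem[L0]=20
9. P1: store L2 := 58  bus=[BusRdX]  L2: P0=I P1=M P2=I  mem[L2]=75
10. P2: load  L0  bus=[BusRd,Flush]  L0: P0=S P1=I P2=S  mem[L0]=11
11. P1: load  L3  bus=[BusRd]  L3: P0=I P1=S P2=I  mem[L3]=10
12. P2: store L0 := 29  bus=[BusRdX]  L0: P0=I P1=I P2=M  mem[L0]=11
13. P0: load  L2  bus=[BusRd,Flush]  L2: P0=S P1=S P2=I  mem[L2]=58
14. P1: load  L2  bus=[-]  L2: P0=S P1=S P2=I  mem[L2]=58
15. P0: load  L2  bus=[-]  L2: P0=S P1=S P2=I  mem[L2]=58
16. P0: load  L0  bus=[BusRd,Flush]  L0: P0=S P1=I P2=S  mem[L0]=29
17. P0: load  L2  bus=[-]  L2: P0=S P1=S P2=I  mem[L2]=58
18. P1: load  L0  bus=[BusRd]  L0: P0=S P1=S P2=S  mem[L0]=29
19. P2: store L2 := 70  bus=[BusRdX]  L2: P0=I P1=I P2=M  mem[L2]=58
20. P1: store L3 := 99  bus=[BusRdX]  L3: P0=I P1=M P2=I  mem[L3]=10
21. P2: load  L3  bus=[BusRd,Flush]  L3: P0=I P1=S P2=S  mem[L3]=99
22. P1: load  L2  bus=[BusRd,Flush]  L2: P0=I P1=S P2=S  mem[L2]=70
23. P2: store L2 := 60  bus=[BusRdX]  L2: P0=I P1=I P2=M  mem[L2]=70
24. P2: load  L2  bus=[-]  L2: P0=I P1=I P2=M  mem[L2]=70
25. P2: load  L1  bus=[BusRd]  L1: P0=I P1=S P2=S  mem[L1]=60
26. P2: store L1 := 32  bus=[BusRdX]  L1: P0=I P1=I P2=M  mem[L1]=60
27. P1: load  L2  bus=[BusRd,Flush]  L2: P0=I P1=S P2=S  mem[L2]=60
28. P0: store L3 := 68  bus=[BusRdX]  L3: P0=M P1=I P2=I  mem[L3]=99
29. P0: load  L2  bus=[BusRd]  L2: P0=S P1=S P2=S  mem[L2]=60
30. P1: store L2 := 4  bus=[BusRdX]  L2: P0=I P1=M P2=I  mem[L2]=60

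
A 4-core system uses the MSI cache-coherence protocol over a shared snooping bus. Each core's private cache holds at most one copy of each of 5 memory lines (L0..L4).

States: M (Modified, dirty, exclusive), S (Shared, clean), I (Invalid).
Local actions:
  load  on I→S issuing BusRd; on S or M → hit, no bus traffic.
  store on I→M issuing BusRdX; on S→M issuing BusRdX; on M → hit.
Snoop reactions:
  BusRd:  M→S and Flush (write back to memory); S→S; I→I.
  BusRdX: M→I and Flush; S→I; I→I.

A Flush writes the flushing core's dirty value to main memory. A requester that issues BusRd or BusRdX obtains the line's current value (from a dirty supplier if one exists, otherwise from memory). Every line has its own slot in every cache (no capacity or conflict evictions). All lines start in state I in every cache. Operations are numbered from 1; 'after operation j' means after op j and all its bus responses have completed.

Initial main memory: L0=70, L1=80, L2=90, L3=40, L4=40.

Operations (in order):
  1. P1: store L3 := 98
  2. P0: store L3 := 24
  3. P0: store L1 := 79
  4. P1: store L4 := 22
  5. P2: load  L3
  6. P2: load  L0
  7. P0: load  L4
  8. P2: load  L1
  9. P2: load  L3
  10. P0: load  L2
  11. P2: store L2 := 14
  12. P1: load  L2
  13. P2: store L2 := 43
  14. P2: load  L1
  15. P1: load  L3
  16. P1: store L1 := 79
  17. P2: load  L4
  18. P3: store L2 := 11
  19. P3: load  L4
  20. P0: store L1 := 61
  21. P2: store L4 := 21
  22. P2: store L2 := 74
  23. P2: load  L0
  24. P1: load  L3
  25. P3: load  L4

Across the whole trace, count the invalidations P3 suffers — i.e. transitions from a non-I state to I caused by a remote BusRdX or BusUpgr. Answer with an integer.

invalidations = 2

[1] P1: store L3 := 98 | P0:I, P1:M(98), P2:I, P3:I | bus: BusRdX
[2] P0: store L3 := 24 | P0:M(24), P1:I, P2:I, P3:I | bus: BusRdX,Flush
[3] P0: store L1 := 79 | P0:M(79), P1:I, P2:I, P3:I | bus: BusRdX
[4] P1: store L4 := 22 | P0:I, P1:M(22), P2:I, P3:I | bus: BusRdX
[5] P2: load  L3 | P0:S(24), P1:I, P2:S(24), P3:I | bus: BusRd,Flush
[6] P2: load  L0 | P0:I, P1:I, P2:S(70), P3:I | bus: BusRd
[7] P0: load  L4 | P0:S(22), P1:S(22), P2:I, P3:I | bus: BusRd,Flush
[8] P2: load  L1 | P0:S(79), P1:I, P2:S(79), P3:I | bus: BusRd,Flush
[9] P2: load  L3 | P0:S(24), P1:I, P2:S(24), P3:I | bus: none
[10] P0: load  L2 | P0:S(90), P1:I, P2:I, P3:I | bus: BusRd
[11] P2: store L2 := 14 | P0:I, P1:I, P2:M(14), P3:I | bus: BusRdX
[12] P1: load  L2 | P0:I, P1:S(14), P2:S(14), P3:I | bus: BusRd,Flush
[13] P2: store L2 := 43 | P0:I, P1:I, P2:M(43), P3:I | bus: BusRdX
[14] P2: load  L1 | P0:S(79), P1:I, P2:S(79), P3:I | bus: none
[15] P1: load  L3 | P0:S(24), P1:S(24), P2:S(24), P3:I | bus: BusRd
[16] P1: store L1 := 79 | P0:I, P1:M(79), P2:I, P3:I | bus: BusRdX
[17] P2: load  L4 | P0:S(22), P1:S(22), P2:S(22), P3:I | bus: BusRd
[18] P3: store L2 := 11 | P0:I, P1:I, P2:I, P3:M(11) | bus: BusRdX,Flush
[19] P3: load  L4 | P0:S(22), P1:S(22), P2:S(22), P3:S(22) | bus: BusRd
[20] P0: store L1 := 61 | P0:M(61), P1:I, P2:I, P3:I | bus: BusRdX,Flush
[21] P2: store L4 := 21 | P0:I, P1:I, P2:M(21), P3:I | bus: BusRdX
[22] P2: store L2 := 74 | P0:I, P1:I, P2:M(74), P3:I | bus: BusRdX,Flush
[23] P2: load  L0 | P0:I, P1:I, P2:S(70), P3:I | bus: none
[24] P1: load  L3 | P0:S(24), P1:S(24), P2:S(24), P3:I | bus: none
[25] P3: load  L4 | P0:I, P1:I, P2:S(21), P3:S(21) | bus: BusRd,Flush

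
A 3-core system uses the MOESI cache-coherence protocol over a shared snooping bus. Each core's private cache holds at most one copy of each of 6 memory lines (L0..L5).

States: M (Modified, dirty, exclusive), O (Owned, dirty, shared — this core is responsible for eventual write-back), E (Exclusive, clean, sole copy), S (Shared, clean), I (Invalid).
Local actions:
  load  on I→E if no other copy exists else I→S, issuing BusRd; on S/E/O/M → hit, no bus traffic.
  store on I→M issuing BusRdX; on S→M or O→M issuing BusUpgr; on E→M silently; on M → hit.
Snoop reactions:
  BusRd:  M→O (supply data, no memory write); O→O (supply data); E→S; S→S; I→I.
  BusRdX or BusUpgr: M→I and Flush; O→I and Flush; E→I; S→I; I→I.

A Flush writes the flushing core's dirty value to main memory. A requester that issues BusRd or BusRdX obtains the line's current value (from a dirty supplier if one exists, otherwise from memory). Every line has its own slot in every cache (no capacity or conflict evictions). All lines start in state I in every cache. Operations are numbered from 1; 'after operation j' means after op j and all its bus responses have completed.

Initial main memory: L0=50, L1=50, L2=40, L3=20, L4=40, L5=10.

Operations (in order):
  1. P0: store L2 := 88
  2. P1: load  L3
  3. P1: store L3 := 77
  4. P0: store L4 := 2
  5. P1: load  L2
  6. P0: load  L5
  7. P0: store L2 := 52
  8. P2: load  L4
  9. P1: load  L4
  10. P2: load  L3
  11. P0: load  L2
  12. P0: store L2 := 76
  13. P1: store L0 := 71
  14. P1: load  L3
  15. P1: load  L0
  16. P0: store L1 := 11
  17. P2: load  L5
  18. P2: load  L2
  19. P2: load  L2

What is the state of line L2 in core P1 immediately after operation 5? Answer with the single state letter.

state = S

step 1: P0: store L2 := 88  ⟶  MII  (L2)  txn=BusRdX  M[L2]=40
step 2: P1: load  L3  ⟶  IEI  (L3)  txn=BusRd  M[L3]=20
step 3: P1: store L3 := 77  ⟶  IMI  (L3)  txn=∅  M[L3]=20
step 4: P0: store L4 := 2  ⟶  MII  (L4)  txn=BusRdX  M[L4]=40
step 5: P1: load  L2  ⟶  OSI  (L2)  txn=BusRd  M[L2]=40
step 6: P0: load  L5  ⟶  EII  (L5)  txn=BusRd  M[L5]=10
step 7: P0: store L2 := 52  ⟶  MII  (L2)  txn=BusUpgr  M[L2]=40
step 8: P2: load  L4  ⟶  OIS  (L4)  txn=BusRd  M[L4]=40
step 9: P1: load  L4  ⟶  OSS  (L4)  txn=BusRd  M[L4]=40
step 10: P2: load  L3  ⟶  IOS  (L3)  txn=BusRd  M[L3]=20
step 11: P0: load  L2  ⟶  MII  (L2)  txn=∅  M[L2]=40
step 12: P0: store L2 := 76  ⟶  MII  (L2)  txn=∅  M[L2]=40
step 13: P1: store L0 := 71  ⟶  IMI  (L0)  txn=BusRdX  M[L0]=50
step 14: P1: load  L3  ⟶  IOS  (L3)  txn=∅  M[L3]=20
step 15: P1: load  L0  ⟶  IMI  (L0)  txn=∅  M[L0]=50
step 16: P0: store L1 := 11  ⟶  MII  (L1)  txn=BusRdX  M[L1]=50
step 17: P2: load  L5  ⟶  SIS  (L5)  txn=BusRd  M[L5]=10
step 18: P2: load  L2  ⟶  OIS  (L2)  txn=BusRd  M[L2]=40
step 19: P2: load  L2  ⟶  OIS  (L2)  txn=∅  M[L2]=40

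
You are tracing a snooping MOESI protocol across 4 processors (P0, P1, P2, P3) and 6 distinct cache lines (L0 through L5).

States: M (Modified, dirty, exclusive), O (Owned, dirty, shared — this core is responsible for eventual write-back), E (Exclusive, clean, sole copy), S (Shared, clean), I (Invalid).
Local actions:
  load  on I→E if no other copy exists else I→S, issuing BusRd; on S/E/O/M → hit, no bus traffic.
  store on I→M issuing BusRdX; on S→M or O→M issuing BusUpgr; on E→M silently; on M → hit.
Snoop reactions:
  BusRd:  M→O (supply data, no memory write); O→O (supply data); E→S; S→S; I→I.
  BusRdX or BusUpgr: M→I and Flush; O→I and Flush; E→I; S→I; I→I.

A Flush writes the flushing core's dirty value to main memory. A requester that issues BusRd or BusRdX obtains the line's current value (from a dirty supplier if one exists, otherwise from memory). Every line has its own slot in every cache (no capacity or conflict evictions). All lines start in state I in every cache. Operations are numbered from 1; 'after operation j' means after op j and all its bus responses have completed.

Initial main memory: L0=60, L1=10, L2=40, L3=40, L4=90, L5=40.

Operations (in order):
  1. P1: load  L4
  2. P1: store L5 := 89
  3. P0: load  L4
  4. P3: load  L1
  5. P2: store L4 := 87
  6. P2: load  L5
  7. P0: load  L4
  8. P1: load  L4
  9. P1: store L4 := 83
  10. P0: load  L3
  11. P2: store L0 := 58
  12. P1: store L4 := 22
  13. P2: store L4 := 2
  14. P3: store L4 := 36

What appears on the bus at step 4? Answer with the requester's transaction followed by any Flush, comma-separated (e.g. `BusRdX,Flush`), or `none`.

1. P1: load  L4  bus=[BusRd]  L4: P0=I P1=E P2=I P3=I  mem[L4]=90
2. P1: store L5 := 89  bus=[BusRdX]  L5: P0=I P1=M P2=I P3=I  mem[L5]=40
3. P0: load  L4  bus=[BusRd]  L4: P0=S P1=S P2=I P3=I  mem[L4]=90
4. P3: load  L1  bus=[BusRd]  L1: P0=I P1=I P2=I P3=E  mem[L1]=10
5. P2: store L4 := 87  bus=[BusRdX]  L4: P0=I P1=I P2=M P3=I  mem[L4]=90
6. P2: load  L5  bus=[BusRd]  L5: P0=I P1=O P2=S P3=I  mem[L5]=40
7. P0: load  L4  bus=[BusRd]  L4: P0=S P1=I P2=O P3=I  mem[L4]=90
8. P1: load  L4  bus=[BusRd]  L4: P0=S P1=S P2=O P3=I  mem[L4]=90
9. P1: store L4 := 83  bus=[BusUpgr,Flush]  L4: P0=I P1=M P2=I P3=I  mem[L4]=87
10. P0: load  L3  bus=[BusRd]  L3: P0=E P1=I P2=I P3=I  mem[L3]=40
11. P2: store L0 := 58  bus=[BusRdX]  L0: P0=I P1=I P2=M P3=I  mem[L0]=60
12. P1: store L4 := 22  bus=[-]  L4: P0=I P1=M P2=I P3=I  mem[L4]=87
13. P2: store L4 := 2  bus=[BusRdX,Flush]  L4: P0=I P1=I P2=M P3=I  mem[L4]=22
14. P3: store L4 := 36  bus=[BusRdX,Flush]  L4: P0=I P1=I P2=I P3=M  mem[L4]=2

bus = BusRd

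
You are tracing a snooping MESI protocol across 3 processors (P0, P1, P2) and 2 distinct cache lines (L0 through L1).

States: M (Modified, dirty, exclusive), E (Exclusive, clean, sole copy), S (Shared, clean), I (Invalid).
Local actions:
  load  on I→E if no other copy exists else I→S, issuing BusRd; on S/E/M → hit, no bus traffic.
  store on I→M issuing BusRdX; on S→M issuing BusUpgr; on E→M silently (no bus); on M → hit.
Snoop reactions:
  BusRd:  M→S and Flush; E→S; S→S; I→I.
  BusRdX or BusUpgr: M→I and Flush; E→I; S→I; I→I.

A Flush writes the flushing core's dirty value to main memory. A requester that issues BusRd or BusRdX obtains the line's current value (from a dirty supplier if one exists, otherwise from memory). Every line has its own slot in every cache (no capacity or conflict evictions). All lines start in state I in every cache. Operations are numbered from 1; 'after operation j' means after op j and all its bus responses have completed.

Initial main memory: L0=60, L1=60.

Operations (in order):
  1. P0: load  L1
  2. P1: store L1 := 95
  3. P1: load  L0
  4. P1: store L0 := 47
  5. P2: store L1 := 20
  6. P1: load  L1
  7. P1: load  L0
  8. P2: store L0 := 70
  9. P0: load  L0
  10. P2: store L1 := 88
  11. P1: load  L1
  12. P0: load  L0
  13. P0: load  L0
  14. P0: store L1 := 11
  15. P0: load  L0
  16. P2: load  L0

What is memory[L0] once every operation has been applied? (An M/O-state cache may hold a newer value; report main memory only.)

step 1: P0: load  L1  ⟶  EII  (L1)  txn=BusRd  M[L1]=60
step 2: P1: store L1 := 95  ⟶  IMI  (L1)  txn=BusRdX  M[L1]=60
step 3: P1: load  L0  ⟶  IEI  (L0)  txn=BusRd  M[L0]=60
step 4: P1: store L0 := 47  ⟶  IMI  (L0)  txn=∅  M[L0]=60
step 5: P2: store L1 := 20  ⟶  IIM  (L1)  txn=BusRdX+Flush  M[L1]=95
step 6: P1: load  L1  ⟶  ISS  (L1)  txn=BusRd+Flush  M[L1]=20
step 7: P1: load  L0  ⟶  IMI  (L0)  txn=∅  M[L0]=60
step 8: P2: store L0 := 70  ⟶  IIM  (L0)  txn=BusRdX+Flush  M[L0]=47
step 9: P0: load  L0  ⟶  SIS  (L0)  txn=BusRd+Flush  M[L0]=70
step 10: P2: store L1 := 88  ⟶  IIM  (L1)  txn=BusUpgr  M[L1]=20
step 11: P1: load  L1  ⟶  ISS  (L1)  txn=BusRd+Flush  M[L1]=88
step 12: P0: load  L0  ⟶  SIS  (L0)  txn=∅  M[L0]=70
step 13: P0: load  L0  ⟶  SIS  (L0)  txn=∅  M[L0]=70
step 14: P0: store L1 := 11  ⟶  MII  (L1)  txn=BusRdX  M[L1]=88
step 15: P0: load  L0  ⟶  SIS  (L0)  txn=∅  M[L0]=70
step 16: P2: load  L0  ⟶  SIS  (L0)  txn=∅  M[L0]=70

memory[L0] = 70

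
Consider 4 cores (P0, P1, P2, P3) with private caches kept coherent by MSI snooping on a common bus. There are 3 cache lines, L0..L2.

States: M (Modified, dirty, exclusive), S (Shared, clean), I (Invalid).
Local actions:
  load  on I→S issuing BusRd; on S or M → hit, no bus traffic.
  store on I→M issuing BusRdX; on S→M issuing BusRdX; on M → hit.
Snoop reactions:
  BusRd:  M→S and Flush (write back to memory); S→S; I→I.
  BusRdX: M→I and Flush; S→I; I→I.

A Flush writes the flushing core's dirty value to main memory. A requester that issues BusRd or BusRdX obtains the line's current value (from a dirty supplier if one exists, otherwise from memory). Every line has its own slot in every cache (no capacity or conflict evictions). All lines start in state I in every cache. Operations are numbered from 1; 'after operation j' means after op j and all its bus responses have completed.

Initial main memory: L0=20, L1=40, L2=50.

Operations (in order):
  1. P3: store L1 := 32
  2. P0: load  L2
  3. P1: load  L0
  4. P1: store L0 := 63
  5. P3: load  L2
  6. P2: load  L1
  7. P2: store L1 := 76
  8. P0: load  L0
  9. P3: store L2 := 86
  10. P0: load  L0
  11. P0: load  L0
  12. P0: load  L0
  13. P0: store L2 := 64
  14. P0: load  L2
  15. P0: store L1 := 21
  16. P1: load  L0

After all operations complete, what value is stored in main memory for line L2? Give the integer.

  op1 P3: store L1 := 32 → I/I/I/M on L1; bus BusRdX; mem=40
  op2 P0: load  L2 → S/I/I/I on L2; bus BusRd; mem=50
  op3 P1: load  L0 → I/S/I/I on L0; bus BusRd; mem=20
  op4 P1: store L0 := 63 → I/M/I/I on L0; bus BusRdX; mem=20
  op5 P3: load  L2 → S/I/I/S on L2; bus BusRd; mem=50
  op6 P2: load  L1 → I/I/S/S on L1; bus BusRd Flush; mem=32
  op7 P2: store L1 := 76 → I/I/M/I on L1; bus BusRdX; mem=32
  op8 P0: load  L0 → S/S/I/I on L0; bus BusRd Flush; mem=63
  op9 P3: store L2 := 86 → I/I/I/M on L2; bus BusRdX; mem=50
  op10 P0: load  L0 → S/S/I/I on L0; bus (none); mem=63
  op11 P0: load  L0 → S/S/I/I on L0; bus (none); mem=63
  op12 P0: load  L0 → S/S/I/I on L0; bus (none); mem=63
  op13 P0: store L2 := 64 → M/I/I/I on L2; bus BusRdX Flush; mem=86
  op14 P0: load  L2 → M/I/I/I on L2; bus (none); mem=86
  op15 P0: store L1 := 21 → M/I/I/I on L1; bus BusRdX Flush; mem=76
  op16 P1: load  L0 → S/S/I/I on L0; bus (none); mem=63

memory[L2] = 86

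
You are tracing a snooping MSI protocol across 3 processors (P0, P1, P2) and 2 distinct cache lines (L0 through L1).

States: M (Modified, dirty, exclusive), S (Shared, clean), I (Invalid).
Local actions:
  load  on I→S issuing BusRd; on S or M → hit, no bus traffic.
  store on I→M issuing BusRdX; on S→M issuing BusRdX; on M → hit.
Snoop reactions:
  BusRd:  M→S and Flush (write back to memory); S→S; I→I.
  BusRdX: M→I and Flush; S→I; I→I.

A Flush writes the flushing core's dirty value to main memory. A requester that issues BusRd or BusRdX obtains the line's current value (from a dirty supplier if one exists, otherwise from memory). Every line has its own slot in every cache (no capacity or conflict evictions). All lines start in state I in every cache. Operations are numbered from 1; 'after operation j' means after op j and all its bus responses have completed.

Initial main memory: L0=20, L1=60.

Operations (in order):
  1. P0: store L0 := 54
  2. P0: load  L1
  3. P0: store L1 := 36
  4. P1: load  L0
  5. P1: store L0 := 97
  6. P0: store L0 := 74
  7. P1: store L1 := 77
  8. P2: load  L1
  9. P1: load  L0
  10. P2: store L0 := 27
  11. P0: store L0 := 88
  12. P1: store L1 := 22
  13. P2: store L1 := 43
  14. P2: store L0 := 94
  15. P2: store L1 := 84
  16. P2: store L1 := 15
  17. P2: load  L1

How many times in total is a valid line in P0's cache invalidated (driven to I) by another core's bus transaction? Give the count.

1. P0: store L0 := 54  bus=[BusRdX]  L0: P0=M P1=I P2=I  mem[L0]=20
2. P0: load  L1  bus=[BusRd]  L1: P0=S P1=I P2=I  mem[L1]=60
3. P0: store L1 := 36  bus=[BusRdX]  L1: P0=M P1=I P2=I  mem[L1]=60
4. P1: load  L0  bus=[BusRd,Flush]  L0: P0=S P1=S P2=I  mem[L0]=54
5. P1: store L0 := 97  bus=[BusRdX]  L0: P0=I P1=M P2=I  mem[L0]=54
6. P0: store L0 := 74  bus=[BusRdX,Flush]  L0: P0=M P1=I P2=I  mem[L0]=97
7. P1: store L1 := 77  bus=[BusRdX,Flush]  L1: P0=I P1=M P2=I  mem[L1]=36
8. P2: load  L1  bus=[BusRd,Flush]  L1: P0=I P1=S P2=S  mem[L1]=77
9. P1: load  L0  bus=[BusRd,Flush]  L0: P0=S P1=S P2=I  mem[L0]=74
10. P2: store L0 := 27  bus=[BusRdX]  L0: P0=I P1=I P2=M  mem[L0]=74
11. P0: store L0 := 88  bus=[BusRdX,Flush]  L0: P0=M P1=I P2=I  mem[L0]=27
12. P1: store L1 := 22  bus=[BusRdX]  L1: P0=I P1=M P2=I  mem[L1]=77
13. P2: store L1 := 43  bus=[BusRdX,Flush]  L1: P0=I P1=I P2=M  mem[L1]=22
14. P2: store L0 := 94  bus=[BusRdX,Flush]  L0: P0=I P1=I P2=M  mem[L0]=88
15. P2: store L1 := 84  bus=[-]  L1: P0=I P1=I P2=M  mem[L1]=22
16. P2: store L1 := 15  bus=[-]  L1: P0=I P1=I P2=M  mem[L1]=22
17. P2: load  L1  bus=[-]  L1: P0=I P1=I P2=M  mem[L1]=22

invalidations = 4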